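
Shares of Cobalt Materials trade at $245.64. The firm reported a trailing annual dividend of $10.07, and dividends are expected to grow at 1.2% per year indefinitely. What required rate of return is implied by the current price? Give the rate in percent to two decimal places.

5.35%

Rearranging the constant-growth DDM: r = D₁/P₀ + g.
D₁ = 10.07 × (1 + 0.012) = 10.1908.
r = 10.1908 / 245.64 + 0.012 = 0.04149 + 0.012 = 0.05349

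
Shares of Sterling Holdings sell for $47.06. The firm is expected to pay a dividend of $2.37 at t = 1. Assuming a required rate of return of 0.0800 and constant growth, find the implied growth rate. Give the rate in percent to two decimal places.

2.96%

From P₀ = D₁/(r − g), the implied growth is g = r − D₁/P₀.
g = 0.08 − 2.37/47.06 = 0.08 − 0.05036 = 0.02964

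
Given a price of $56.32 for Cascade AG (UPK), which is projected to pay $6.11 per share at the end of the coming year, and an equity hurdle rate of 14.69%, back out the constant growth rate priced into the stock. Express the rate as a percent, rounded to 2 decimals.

3.84%

From P₀ = D₁/(r − g), the implied growth is g = r − D₁/P₀.
g = 0.1469 − 6.11/56.32 = 0.1469 − 0.10849 = 0.03841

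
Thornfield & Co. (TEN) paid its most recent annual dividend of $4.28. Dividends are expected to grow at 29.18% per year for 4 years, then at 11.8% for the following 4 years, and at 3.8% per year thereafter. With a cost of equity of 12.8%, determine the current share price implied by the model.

Three-stage DDM. Project D₁…D_8; terminal Gordon value at t=8 with g = 0.038; discount at r = 0.128.
D_1 = 5.5289
D_2 = 7.1422
D_3 = 9.2263
D_4 = 11.9186
D_5 = 13.3250
D_6 = 14.8973
D_7 = 16.6552
D_8 = 18.6205
TV_8 = 19.3281/(0.128−0.038) = 214.7568
P₀ = Σ Dₜ/(1+r)ᵗ + TV_8/(1+r)^8 = 135.0416

$135.04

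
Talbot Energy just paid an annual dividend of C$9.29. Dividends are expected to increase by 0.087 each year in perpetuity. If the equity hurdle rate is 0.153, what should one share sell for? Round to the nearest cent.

C$153.00

Gordon growth model: P₀ = D₁/(r − g). D₁ = 9.29 × (1 + 0.087) = 10.0982.
P₀ = 10.0982 / (0.153 − 0.087) = 10.0982 / 0.066 = 153.0035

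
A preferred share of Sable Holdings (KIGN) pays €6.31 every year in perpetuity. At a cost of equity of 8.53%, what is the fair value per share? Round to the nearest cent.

Zero-growth DDM (perpetuity): P₀ = D/r = 6.31 / 0.0853 = 73.9742

€73.97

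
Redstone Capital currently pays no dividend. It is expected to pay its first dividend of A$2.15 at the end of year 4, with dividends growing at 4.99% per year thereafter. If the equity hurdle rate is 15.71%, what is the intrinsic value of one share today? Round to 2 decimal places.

A$12.95

Deferred-dividend DDM. At t=3 the remaining stream is a growing perpetuity with first payment D_4 = 2.15.
V_3 = D_4/(r−g) = 2.15/(0.1571−0.0499) = 20.0560
P₀ = V_3/(1+r)^3 = 20.0560/(1+0.1571)^3 = 12.9459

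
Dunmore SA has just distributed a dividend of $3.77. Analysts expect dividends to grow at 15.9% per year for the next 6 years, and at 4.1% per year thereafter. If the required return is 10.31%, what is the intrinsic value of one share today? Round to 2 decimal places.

$112.01

Two-stage DDM. Project D₁…D_6 at 0.159, terminal growth 0.041, discount at r = 0.1031.
D_1 = 4.3694
D_2 = 5.0642
D_3 = 5.8694
D_4 = 6.8026
D_5 = 7.8842
D_6 = 9.1378
Terminal value at t=6: TV = D_7/(r−g) = 9.5125/(0.1031−0.041) = 153.1797
P₀ = 4.3694/(1+0.1031)^1 + 5.0642/(1+0.1031)^2 + 5.8694/(1+0.1031)^3 + 6.8026/(1+0.1031)^4 + 7.8842/(1+0.1031)^5 + 9.1378/(1+0.1031)^6 + 153.1797/(1+0.1031)^6 = 112.0067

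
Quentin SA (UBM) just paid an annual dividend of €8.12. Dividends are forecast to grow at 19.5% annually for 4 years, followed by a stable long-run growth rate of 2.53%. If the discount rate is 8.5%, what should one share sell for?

Two-stage DDM. Project D₁…D_4 at 0.195, terminal growth 0.0253, discount at r = 0.085.
D_1 = 9.7034
D_2 = 11.5956
D_3 = 13.8567
D_4 = 16.5588
Terminal value at t=4: TV = D_5/(r−g) = 16.9777/(0.085−0.0253) = 284.3834
P₀ = 9.7034/(1+0.085)^1 + 11.5956/(1+0.085)^2 + 13.8567/(1+0.085)^3 + 16.5588/(1+0.085)^4 + 284.3834/(1+0.085)^4 = 246.7938

€246.79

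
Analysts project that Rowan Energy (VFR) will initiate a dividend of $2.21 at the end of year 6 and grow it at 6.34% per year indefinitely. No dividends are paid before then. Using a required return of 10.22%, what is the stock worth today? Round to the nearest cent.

$35.02

Deferred-dividend DDM. At t=5 the remaining stream is a growing perpetuity with first payment D_6 = 2.21.
V_5 = D_6/(r−g) = 2.21/(0.1022−0.0634) = 56.9588
P₀ = V_5/(1+r)^5 = 56.9588/(1+0.1022)^5 = 35.0154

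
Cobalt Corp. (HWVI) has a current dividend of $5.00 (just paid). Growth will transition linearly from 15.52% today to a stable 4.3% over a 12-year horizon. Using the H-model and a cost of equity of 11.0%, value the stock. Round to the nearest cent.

H-model: P₀ = D₀[(1+g_L) + H(g_S−g_L)]/(r−g_L), with H = 12/2 = 6.
P₀ = 5.00 × [(1+0.043) + 6×(0.1552−0.043)] / (0.11−0.043)
   = 5.00 × 1.7162 / 0.067 = 128.0746

$128.07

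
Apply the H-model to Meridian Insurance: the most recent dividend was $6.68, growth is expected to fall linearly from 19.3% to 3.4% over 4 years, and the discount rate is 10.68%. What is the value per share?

$124.06

H-model: P₀ = D₀[(1+g_L) + H(g_S−g_L)]/(r−g_L), with H = 4/2 = 2.
P₀ = 6.68 × [(1+0.034) + 2×(0.193−0.034)] / (0.1068−0.034)
   = 6.68 × 1.3520 / 0.0728 = 124.0571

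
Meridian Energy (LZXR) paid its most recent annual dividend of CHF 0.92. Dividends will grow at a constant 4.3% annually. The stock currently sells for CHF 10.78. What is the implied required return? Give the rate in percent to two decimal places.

13.20%

Rearranging the constant-growth DDM: r = D₁/P₀ + g.
D₁ = 0.92 × (1 + 0.043) = 0.9596.
r = 0.9596 / 10.78 + 0.043 = 0.08901 + 0.043 = 0.13201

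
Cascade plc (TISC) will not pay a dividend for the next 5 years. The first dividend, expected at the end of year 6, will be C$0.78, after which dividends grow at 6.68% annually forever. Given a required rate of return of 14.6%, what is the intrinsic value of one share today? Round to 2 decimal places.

C$4.98

Deferred-dividend DDM. At t=5 the remaining stream is a growing perpetuity with first payment D_6 = 0.78.
V_5 = D_6/(r−g) = 0.78/(0.146−0.0668) = 9.8485
P₀ = V_5/(1+r)^5 = 9.8485/(1+0.146)^5 = 4.9825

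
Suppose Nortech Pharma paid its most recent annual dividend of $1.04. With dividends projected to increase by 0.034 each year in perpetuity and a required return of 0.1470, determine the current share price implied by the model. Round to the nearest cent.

Gordon growth model: P₀ = D₁/(r − g). D₁ = 1.04 × (1 + 0.034) = 1.0754.
P₀ = 1.0754 / (0.147 − 0.034) = 1.0754 / 0.113 = 9.5165

$9.52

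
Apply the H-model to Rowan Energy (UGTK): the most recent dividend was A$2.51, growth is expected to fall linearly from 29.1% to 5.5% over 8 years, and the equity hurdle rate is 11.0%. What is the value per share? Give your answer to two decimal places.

H-model: P₀ = D₀[(1+g_L) + H(g_S−g_L)]/(r−g_L), with H = 8/2 = 4.
P₀ = 2.51 × [(1+0.055) + 4×(0.291−0.055)] / (0.11−0.055)
   = 2.51 × 1.9990 / 0.055 = 91.2271

A$91.23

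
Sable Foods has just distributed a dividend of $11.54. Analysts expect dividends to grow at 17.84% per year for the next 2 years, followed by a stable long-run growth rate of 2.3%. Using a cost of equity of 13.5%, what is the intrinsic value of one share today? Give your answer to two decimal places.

Two-stage DDM. Project D₁…D_2 at 0.1784, terminal growth 0.023, discount at r = 0.135.
D_1 = 13.5987
D_2 = 16.0248
Terminal value at t=2: TV = D_3/(r−g) = 16.3933/(0.135−0.023) = 146.3689
P₀ = 13.5987/(1+0.135)^1 + 16.0248/(1+0.135)^2 + 146.3689/(1+0.135)^2 = 138.0413

$138.04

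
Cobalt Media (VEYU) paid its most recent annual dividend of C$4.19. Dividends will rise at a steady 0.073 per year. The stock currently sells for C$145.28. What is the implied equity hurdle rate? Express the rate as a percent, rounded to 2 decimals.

10.39%

Rearranging the constant-growth DDM: r = D₁/P₀ + g.
D₁ = 4.19 × (1 + 0.073) = 4.4959.
r = 4.4959 / 145.28 + 0.073 = 0.03095 + 0.073 = 0.10395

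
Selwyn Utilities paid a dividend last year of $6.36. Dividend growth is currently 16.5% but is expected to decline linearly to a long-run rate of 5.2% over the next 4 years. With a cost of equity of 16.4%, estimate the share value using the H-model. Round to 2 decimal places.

$72.57

H-model: P₀ = D₀[(1+g_L) + H(g_S−g_L)]/(r−g_L), with H = 4/2 = 2.
P₀ = 6.36 × [(1+0.052) + 2×(0.165−0.052)] / (0.164−0.052)
   = 6.36 × 1.2780 / 0.112 = 72.5721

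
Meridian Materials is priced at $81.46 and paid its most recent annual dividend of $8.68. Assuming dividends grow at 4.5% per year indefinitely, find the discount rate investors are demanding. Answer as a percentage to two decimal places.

Rearranging the constant-growth DDM: r = D₁/P₀ + g.
D₁ = 8.68 × (1 + 0.045) = 9.0706.
r = 9.0706 / 81.46 + 0.045 = 0.11135 + 0.045 = 0.15635

15.64%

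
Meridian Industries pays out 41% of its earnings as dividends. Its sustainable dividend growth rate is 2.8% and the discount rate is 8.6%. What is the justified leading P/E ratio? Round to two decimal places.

Justified leading P/E = b/(r−g) = 0.41/(0.086−0.028) = 7.0690

7.07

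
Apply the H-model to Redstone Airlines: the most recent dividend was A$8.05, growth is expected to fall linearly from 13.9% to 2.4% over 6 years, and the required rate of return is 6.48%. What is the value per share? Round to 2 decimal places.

H-model: P₀ = D₀[(1+g_L) + H(g_S−g_L)]/(r−g_L), with H = 6/2 = 3.
P₀ = 8.05 × [(1+0.024) + 3×(0.139−0.024)] / (0.0648−0.024)
   = 8.05 × 1.3690 / 0.0408 = 270.1091

A$270.11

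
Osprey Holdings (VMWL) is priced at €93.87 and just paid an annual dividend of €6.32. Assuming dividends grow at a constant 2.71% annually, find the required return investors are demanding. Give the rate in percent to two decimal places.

9.63%

Rearranging the constant-growth DDM: r = D₁/P₀ + g.
D₁ = 6.32 × (1 + 0.0271) = 6.4913.
r = 6.4913 / 93.87 + 0.0271 = 0.06915 + 0.0271 = 0.09625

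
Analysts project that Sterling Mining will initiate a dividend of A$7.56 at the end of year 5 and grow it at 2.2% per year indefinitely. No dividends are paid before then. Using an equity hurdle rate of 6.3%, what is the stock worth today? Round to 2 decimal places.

Deferred-dividend DDM. At t=4 the remaining stream is a growing perpetuity with first payment D_5 = 7.56.
V_4 = D_5/(r−g) = 7.56/(0.063−0.022) = 184.3902
P₀ = V_4/(1+r)^4 = 184.3902/(1+0.063)^4 = 144.4125

A$144.41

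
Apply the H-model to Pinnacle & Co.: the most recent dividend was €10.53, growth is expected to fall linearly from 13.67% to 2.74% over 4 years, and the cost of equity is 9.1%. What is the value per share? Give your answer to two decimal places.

€206.30

H-model: P₀ = D₀[(1+g_L) + H(g_S−g_L)]/(r−g_L), with H = 4/2 = 2.
P₀ = 10.53 × [(1+0.0274) + 2×(0.1367−0.0274)] / (0.091−0.0274)
   = 10.53 × 1.2460 / 0.0636 = 206.2953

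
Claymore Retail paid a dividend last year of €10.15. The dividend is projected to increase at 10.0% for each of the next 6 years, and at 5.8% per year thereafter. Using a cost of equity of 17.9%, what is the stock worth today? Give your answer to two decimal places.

Two-stage DDM. Project D₁…D_6 at 0.1, terminal growth 0.058, discount at r = 0.179.
D_1 = 11.1650
D_2 = 12.2815
D_3 = 13.5097
D_4 = 14.8606
D_5 = 16.3467
D_6 = 17.9813
Terminal value at t=6: TV = D_7/(r−g) = 19.0243/(0.179−0.058) = 157.2253
P₀ = 11.1650/(1+0.179)^1 + 12.2815/(1+0.179)^2 + 13.5097/(1+0.179)^3 + 14.8606/(1+0.179)^4 + 16.3467/(1+0.179)^5 + 17.9813/(1+0.179)^6 + 157.2253/(1+0.179)^6 = 106.6482

€106.65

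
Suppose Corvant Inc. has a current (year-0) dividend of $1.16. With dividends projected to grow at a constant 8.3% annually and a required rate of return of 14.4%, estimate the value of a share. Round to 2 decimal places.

Gordon growth model: P₀ = D₁/(r − g). D₁ = 1.16 × (1 + 0.083) = 1.2563.
P₀ = 1.2563 / (0.144 − 0.083) = 1.2563 / 0.061 = 20.5948

$20.59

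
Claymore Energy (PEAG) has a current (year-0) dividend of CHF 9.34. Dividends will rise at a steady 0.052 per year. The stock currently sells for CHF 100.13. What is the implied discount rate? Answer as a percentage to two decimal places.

Rearranging the constant-growth DDM: r = D₁/P₀ + g.
D₁ = 9.34 × (1 + 0.052) = 9.8257.
r = 9.8257 / 100.13 + 0.052 = 0.09813 + 0.052 = 0.15013

15.01%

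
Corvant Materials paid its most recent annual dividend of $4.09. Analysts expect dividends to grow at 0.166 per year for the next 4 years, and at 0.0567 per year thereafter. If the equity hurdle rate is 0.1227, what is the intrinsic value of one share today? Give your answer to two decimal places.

Two-stage DDM. Project D₁…D_4 at 0.166, terminal growth 0.0567, discount at r = 0.1227.
D_1 = 4.7689
D_2 = 5.5606
D_3 = 6.4836
D_4 = 7.5599
Terminal value at t=4: TV = D_5/(r−g) = 7.9886/(0.1227−0.0567) = 121.0390
P₀ = 4.7689/(1+0.1227)^1 + 5.5606/(1+0.1227)^2 + 6.4836/(1+0.1227)^3 + 7.5599/(1+0.1227)^4 + 121.0390/(1+0.1227)^4 = 94.1846

$94.18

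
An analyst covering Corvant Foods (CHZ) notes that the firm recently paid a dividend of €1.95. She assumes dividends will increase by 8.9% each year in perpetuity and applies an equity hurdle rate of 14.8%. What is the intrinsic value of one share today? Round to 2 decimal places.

Gordon growth model: P₀ = D₁/(r − g). D₁ = 1.95 × (1 + 0.089) = 2.1235.
P₀ = 2.1235 / (0.148 − 0.089) = 2.1235 / 0.059 = 35.9924

€35.99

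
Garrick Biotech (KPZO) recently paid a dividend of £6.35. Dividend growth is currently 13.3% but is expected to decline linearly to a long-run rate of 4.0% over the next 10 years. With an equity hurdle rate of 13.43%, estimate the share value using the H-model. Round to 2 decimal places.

£101.34

H-model: P₀ = D₀[(1+g_L) + H(g_S−g_L)]/(r−g_L), with H = 10/2 = 5.
P₀ = 6.35 × [(1+0.04) + 5×(0.133−0.04)] / (0.1343−0.04)
   = 6.35 × 1.5050 / 0.0943 = 101.3441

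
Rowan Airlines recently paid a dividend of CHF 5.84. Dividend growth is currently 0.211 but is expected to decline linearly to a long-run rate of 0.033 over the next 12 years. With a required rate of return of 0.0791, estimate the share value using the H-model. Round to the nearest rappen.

CHF 266.16

H-model: P₀ = D₀[(1+g_L) + H(g_S−g_L)]/(r−g_L), with H = 12/2 = 6.
P₀ = 5.84 × [(1+0.033) + 6×(0.211−0.033)] / (0.0791−0.033)
   = 5.84 × 2.1010 / 0.0461 = 266.1570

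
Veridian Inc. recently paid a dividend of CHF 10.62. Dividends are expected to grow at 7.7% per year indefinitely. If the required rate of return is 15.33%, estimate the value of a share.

Gordon growth model: P₀ = D₁/(r − g). D₁ = 10.62 × (1 + 0.077) = 11.4377.
P₀ = 11.4377 / (0.1533 − 0.077) = 11.4377 / 0.0763 = 149.9048

CHF 149.90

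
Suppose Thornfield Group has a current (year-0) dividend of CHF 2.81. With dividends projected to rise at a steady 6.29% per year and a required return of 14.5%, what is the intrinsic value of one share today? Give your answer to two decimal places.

CHF 36.38

Gordon growth model: P₀ = D₁/(r − g). D₁ = 2.81 × (1 + 0.0629) = 2.9867.
P₀ = 2.9867 / (0.145 − 0.0629) = 2.9867 / 0.0821 = 36.3794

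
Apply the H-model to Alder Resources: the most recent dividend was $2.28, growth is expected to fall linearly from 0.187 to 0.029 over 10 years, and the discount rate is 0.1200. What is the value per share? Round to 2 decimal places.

H-model: P₀ = D₀[(1+g_L) + H(g_S−g_L)]/(r−g_L), with H = 10/2 = 5.
P₀ = 2.28 × [(1+0.029) + 5×(0.187−0.029)] / (0.12−0.029)
   = 2.28 × 1.8190 / 0.091 = 45.5749

$45.57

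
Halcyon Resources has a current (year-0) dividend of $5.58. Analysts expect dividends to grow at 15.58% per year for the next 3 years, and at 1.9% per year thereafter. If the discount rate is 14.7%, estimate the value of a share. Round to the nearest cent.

$62.45

Two-stage DDM. Project D₁…D_3 at 0.1558, terminal growth 0.019, discount at r = 0.147.
D_1 = 6.4494
D_2 = 7.4542
D_3 = 8.6155
Terminal value at t=3: TV = D_4/(r−g) = 8.7792/(0.147−0.019) = 68.5877
P₀ = 6.4494/(1+0.147)^1 + 7.4542/(1+0.147)^2 + 8.6155/(1+0.147)^3 + 68.5877/(1+0.147)^3 = 62.4505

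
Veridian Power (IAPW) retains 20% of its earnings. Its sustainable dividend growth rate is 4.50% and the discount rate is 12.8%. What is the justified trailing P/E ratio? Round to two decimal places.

10.07

Payout ratio b = 1 − 0.20 = 0.80.
Justified trailing P/E = b(1+g)/(r−g) = 0.80×(1+0.045)/(0.128−0.045) = 10.0723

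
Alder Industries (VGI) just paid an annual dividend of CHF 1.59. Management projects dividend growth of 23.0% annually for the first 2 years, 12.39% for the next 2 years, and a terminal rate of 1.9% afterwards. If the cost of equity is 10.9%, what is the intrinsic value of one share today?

Three-stage DDM. Project D₁…D_4; terminal Gordon value at t=4 with g = 0.019; discount at r = 0.109.
D_1 = 1.9557
D_2 = 2.4055
D_3 = 2.7036
D_4 = 3.0385
TV_4 = 3.0963/(0.109−0.019) = 34.4028
P₀ = Σ Dₜ/(1+r)ᵗ + TV_4/(1+r)^4 = 30.4544

CHF 30.45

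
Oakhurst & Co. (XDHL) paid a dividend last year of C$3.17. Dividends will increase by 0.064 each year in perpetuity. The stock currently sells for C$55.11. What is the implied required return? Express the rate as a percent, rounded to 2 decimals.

12.52%

Rearranging the constant-growth DDM: r = D₁/P₀ + g.
D₁ = 3.17 × (1 + 0.064) = 3.3729.
r = 3.3729 / 55.11 + 0.064 = 0.06120 + 0.064 = 0.12520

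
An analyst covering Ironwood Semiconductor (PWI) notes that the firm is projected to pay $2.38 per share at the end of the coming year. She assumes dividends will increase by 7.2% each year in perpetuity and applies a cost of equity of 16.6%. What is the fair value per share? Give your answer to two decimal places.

Gordon growth model: P₀ = D₁/(r − g), with D₁ = 2.38 given directly.
P₀ = 2.3800 / (0.166 − 0.072) = 2.3800 / 0.094 = 25.3191

$25.32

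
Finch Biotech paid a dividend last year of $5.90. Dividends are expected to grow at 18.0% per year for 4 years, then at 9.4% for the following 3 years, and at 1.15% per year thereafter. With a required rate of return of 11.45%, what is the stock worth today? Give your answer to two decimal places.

Three-stage DDM. Project D₁…D_7; terminal Gordon value at t=7 with g = 0.0115; discount at r = 0.1145.
D_1 = 6.9620
D_2 = 8.2152
D_3 = 9.6939
D_4 = 11.4388
D_5 = 12.5140
D_6 = 13.6904
D_7 = 14.9772
TV_7 = 15.1495/(0.1145−0.0115) = 147.0824
P₀ = Σ Dₜ/(1+r)ᵗ + TV_7/(1+r)^7 = 117.5767

$117.58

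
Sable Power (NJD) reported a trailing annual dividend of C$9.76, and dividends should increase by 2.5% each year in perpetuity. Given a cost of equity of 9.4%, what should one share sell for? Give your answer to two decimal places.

Gordon growth model: P₀ = D₁/(r − g). D₁ = 9.76 × (1 + 0.025) = 10.0040.
P₀ = 10.0040 / (0.094 − 0.025) = 10.0040 / 0.069 = 144.9855

C$144.99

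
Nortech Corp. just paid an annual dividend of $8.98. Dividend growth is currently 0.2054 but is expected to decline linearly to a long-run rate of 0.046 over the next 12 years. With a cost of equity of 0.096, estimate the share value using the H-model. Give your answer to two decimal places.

$359.63

H-model: P₀ = D₀[(1+g_L) + H(g_S−g_L)]/(r−g_L), with H = 12/2 = 6.
P₀ = 8.98 × [(1+0.046) + 6×(0.2054−0.046)] / (0.096−0.046)
   = 8.98 × 2.0024 / 0.05 = 359.6310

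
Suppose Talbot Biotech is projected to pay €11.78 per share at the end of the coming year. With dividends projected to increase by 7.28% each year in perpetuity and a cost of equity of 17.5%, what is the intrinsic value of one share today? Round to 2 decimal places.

€115.26

Gordon growth model: P₀ = D₁/(r − g), with D₁ = 11.78 given directly.
P₀ = 11.7800 / (0.175 − 0.0728) = 11.7800 / 0.1022 = 115.2642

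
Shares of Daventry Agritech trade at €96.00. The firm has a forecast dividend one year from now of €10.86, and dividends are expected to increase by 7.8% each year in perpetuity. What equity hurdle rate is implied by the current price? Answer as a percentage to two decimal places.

19.11%

Rearranging the constant-growth DDM: r = D₁/P₀ + g.
r = 10.8600 / 96.00 + 0.078 = 0.11312 + 0.078 = 0.19112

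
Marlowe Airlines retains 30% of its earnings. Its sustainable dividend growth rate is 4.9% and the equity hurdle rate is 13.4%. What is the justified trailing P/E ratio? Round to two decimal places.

Payout ratio b = 1 − 0.30 = 0.70.
Justified trailing P/E = b(1+g)/(r−g) = 0.70×(1+0.049)/(0.134−0.049) = 8.6388

8.64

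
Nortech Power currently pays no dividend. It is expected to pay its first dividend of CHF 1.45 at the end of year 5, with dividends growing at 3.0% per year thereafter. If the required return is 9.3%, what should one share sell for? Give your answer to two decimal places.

CHF 16.13

Deferred-dividend DDM. At t=4 the remaining stream is a growing perpetuity with first payment D_5 = 1.45.
V_4 = D_5/(r−g) = 1.45/(0.093−0.03) = 23.0159
P₀ = V_4/(1+r)^4 = 23.0159/(1+0.093)^4 = 16.1267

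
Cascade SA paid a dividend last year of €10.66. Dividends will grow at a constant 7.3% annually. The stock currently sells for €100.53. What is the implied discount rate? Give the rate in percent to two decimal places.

18.68%

Rearranging the constant-growth DDM: r = D₁/P₀ + g.
D₁ = 10.66 × (1 + 0.073) = 11.4382.
r = 11.4382 / 100.53 + 0.073 = 0.11378 + 0.073 = 0.18678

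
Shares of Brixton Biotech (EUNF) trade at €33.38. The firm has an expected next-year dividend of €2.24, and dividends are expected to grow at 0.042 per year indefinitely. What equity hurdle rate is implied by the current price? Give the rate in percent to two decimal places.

10.91%

Rearranging the constant-growth DDM: r = D₁/P₀ + g.
r = 2.2400 / 33.38 + 0.042 = 0.06711 + 0.042 = 0.10911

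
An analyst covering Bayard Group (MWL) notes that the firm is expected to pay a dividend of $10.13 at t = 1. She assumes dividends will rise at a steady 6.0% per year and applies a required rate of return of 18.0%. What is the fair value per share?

$84.42

Gordon growth model: P₀ = D₁/(r − g), with D₁ = 10.13 given directly.
P₀ = 10.1300 / (0.18 − 0.06) = 10.1300 / 0.12 = 84.4167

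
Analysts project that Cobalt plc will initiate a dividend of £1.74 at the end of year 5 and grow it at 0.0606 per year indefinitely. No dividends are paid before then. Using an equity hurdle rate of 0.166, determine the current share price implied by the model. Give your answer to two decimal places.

Deferred-dividend DDM. At t=4 the remaining stream is a growing perpetuity with first payment D_5 = 1.74.
V_4 = D_5/(r−g) = 1.74/(0.166−0.0606) = 16.5085
P₀ = V_4/(1+r)^4 = 16.5085/(1+0.166)^4 = 8.9313

£8.93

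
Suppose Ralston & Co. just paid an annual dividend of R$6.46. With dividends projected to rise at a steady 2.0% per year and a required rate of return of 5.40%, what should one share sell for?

Gordon growth model: P₀ = D₁/(r − g). D₁ = 6.46 × (1 + 0.02) = 6.5892.
P₀ = 6.5892 / (0.054 − 0.02) = 6.5892 / 0.034 = 193.8000

R$193.80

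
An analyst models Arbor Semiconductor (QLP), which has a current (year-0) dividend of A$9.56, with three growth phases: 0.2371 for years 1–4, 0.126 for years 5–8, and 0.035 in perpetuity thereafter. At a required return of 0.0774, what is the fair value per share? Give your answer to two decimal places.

Three-stage DDM. Project D₁…D_8; terminal Gordon value at t=8 with g = 0.035; discount at r = 0.0774.
D_1 = 11.8267
D_2 = 14.6308
D_3 = 18.0997
D_4 = 22.3912
D_5 = 25.2125
D_6 = 28.3892
D_7 = 31.9663
D_8 = 35.9940
TV_8 = 37.2538/(0.0774−0.035) = 878.6283
P₀ = Σ Dₜ/(1+r)ᵗ + TV_8/(1+r)^8 = 612.9213

A$612.92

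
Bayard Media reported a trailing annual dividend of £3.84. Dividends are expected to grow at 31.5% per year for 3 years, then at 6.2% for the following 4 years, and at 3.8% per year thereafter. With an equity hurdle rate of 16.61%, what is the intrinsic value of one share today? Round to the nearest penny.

Three-stage DDM. Project D₁…D_7; terminal Gordon value at t=7 with g = 0.038; discount at r = 0.1661.
D_1 = 5.0496
D_2 = 6.6402
D_3 = 8.7319
D_4 = 9.2733
D_5 = 9.8482
D_6 = 10.4588
D_7 = 11.1073
TV_7 = 11.5293/(0.1661−0.038) = 90.0025
P₀ = Σ Dₜ/(1+r)ᵗ + TV_7/(1+r)^7 = 62.9489

£62.95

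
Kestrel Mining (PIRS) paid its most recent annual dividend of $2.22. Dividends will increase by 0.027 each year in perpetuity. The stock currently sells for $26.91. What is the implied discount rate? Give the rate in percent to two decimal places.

Rearranging the constant-growth DDM: r = D₁/P₀ + g.
D₁ = 2.22 × (1 + 0.027) = 2.2799.
r = 2.2799 / 26.91 + 0.027 = 0.08472 + 0.027 = 0.11172

11.17%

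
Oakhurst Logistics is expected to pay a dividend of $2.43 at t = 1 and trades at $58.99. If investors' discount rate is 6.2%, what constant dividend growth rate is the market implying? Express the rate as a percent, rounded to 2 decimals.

2.08%

From P₀ = D₁/(r − g), the implied growth is g = r − D₁/P₀.
g = 0.062 − 2.43/58.99 = 0.062 − 0.04119 = 0.02081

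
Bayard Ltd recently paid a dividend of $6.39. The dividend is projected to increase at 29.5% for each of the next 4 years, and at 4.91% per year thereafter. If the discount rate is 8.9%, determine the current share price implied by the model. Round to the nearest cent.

$376.14

Two-stage DDM. Project D₁…D_4 at 0.295, terminal growth 0.0491, discount at r = 0.089.
D_1 = 8.2750
D_2 = 10.7162
D_3 = 13.8775
D_4 = 17.9713
Terminal value at t=4: TV = D_5/(r−g) = 18.8537/(0.089−0.0491) = 472.5241
P₀ = 8.2750/(1+0.089)^1 + 10.7162/(1+0.089)^2 + 13.8775/(1+0.089)^3 + 17.9713/(1+0.089)^4 + 472.5241/(1+0.089)^4 = 376.1378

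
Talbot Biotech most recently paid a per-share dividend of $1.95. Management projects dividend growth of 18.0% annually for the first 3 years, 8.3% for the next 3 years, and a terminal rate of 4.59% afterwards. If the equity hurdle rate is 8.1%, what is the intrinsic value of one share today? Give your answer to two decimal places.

Three-stage DDM. Project D₁…D_6; terminal Gordon value at t=6 with g = 0.0459; discount at r = 0.081.
D_1 = 2.3010
D_2 = 2.7152
D_3 = 3.2039
D_4 = 3.4698
D_5 = 3.7578
D_6 = 4.0697
TV_6 = 4.2565/(0.081−0.0459) = 121.2688
P₀ = Σ Dₜ/(1+r)ᵗ + TV_6/(1+r)^6 = 90.6223

$90.62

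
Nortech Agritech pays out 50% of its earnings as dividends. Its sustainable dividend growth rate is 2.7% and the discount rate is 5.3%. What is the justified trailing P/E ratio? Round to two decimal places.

19.75

Justified trailing P/E = b(1+g)/(r−g) = 0.50×(1+0.027)/(0.053−0.027) = 19.7500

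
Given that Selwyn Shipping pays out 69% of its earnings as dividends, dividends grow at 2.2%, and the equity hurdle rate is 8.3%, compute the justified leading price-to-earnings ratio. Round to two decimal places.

11.31

Justified leading P/E = b/(r−g) = 0.69/(0.083−0.022) = 11.3115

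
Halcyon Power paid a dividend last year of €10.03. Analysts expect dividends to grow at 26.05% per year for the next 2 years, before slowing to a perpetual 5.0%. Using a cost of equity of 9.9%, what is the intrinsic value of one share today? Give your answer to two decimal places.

€307.44

Two-stage DDM. Project D₁…D_2 at 0.2605, terminal growth 0.05, discount at r = 0.099.
D_1 = 12.6428
D_2 = 15.9363
Terminal value at t=2: TV = D_3/(r−g) = 16.7331/(0.099−0.05) = 341.4915
P₀ = 12.6428/(1+0.099)^1 + 15.9363/(1+0.099)^2 + 341.4915/(1+0.099)^2 = 307.4366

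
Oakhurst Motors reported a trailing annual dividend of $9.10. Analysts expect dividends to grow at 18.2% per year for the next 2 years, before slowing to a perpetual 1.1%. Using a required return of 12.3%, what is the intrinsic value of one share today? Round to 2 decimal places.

$110.66

Two-stage DDM. Project D₁…D_2 at 0.182, terminal growth 0.011, discount at r = 0.123.
D_1 = 10.7562
D_2 = 12.7138
Terminal value at t=2: TV = D_3/(r−g) = 12.8537/(0.123−0.011) = 114.7650
P₀ = 10.7562/(1+0.123)^1 + 12.7138/(1+0.123)^2 + 114.7650/(1+0.123)^2 = 110.6612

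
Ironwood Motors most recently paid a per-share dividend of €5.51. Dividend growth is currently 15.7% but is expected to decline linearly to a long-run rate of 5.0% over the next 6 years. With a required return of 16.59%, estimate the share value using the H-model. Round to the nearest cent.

€65.18

H-model: P₀ = D₀[(1+g_L) + H(g_S−g_L)]/(r−g_L), with H = 6/2 = 3.
P₀ = 5.51 × [(1+0.05) + 3×(0.157−0.05)] / (0.1659−0.05)
   = 5.51 × 1.3710 / 0.1159 = 65.1787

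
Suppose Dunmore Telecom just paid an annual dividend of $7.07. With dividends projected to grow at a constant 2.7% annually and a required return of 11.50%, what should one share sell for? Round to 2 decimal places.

$82.51

Gordon growth model: P₀ = D₁/(r − g). D₁ = 7.07 × (1 + 0.027) = 7.2609.
P₀ = 7.2609 / (0.115 − 0.027) = 7.2609 / 0.088 = 82.5101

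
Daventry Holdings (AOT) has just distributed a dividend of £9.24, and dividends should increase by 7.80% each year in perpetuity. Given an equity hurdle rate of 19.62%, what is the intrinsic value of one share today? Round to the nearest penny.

Gordon growth model: P₀ = D₁/(r − g). D₁ = 9.24 × (1 + 0.078) = 9.9607.
P₀ = 9.9607 / (0.1962 − 0.078) = 9.9607 / 0.1182 = 84.2701

£84.27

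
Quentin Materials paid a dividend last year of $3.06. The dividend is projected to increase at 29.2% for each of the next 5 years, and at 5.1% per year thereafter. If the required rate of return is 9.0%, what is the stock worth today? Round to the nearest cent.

$219.17

Two-stage DDM. Project D₁…D_5 at 0.292, terminal growth 0.051, discount at r = 0.09.
D_1 = 3.9535
D_2 = 5.1079
D_3 = 6.5995
D_4 = 8.5265
D_5 = 11.0163
Terminal value at t=5: TV = D_6/(r−g) = 11.5781/(0.09−0.051) = 296.8740
P₀ = 3.9535/(1+0.09)^1 + 5.1079/(1+0.09)^2 + 6.5995/(1+0.09)^3 + 8.5265/(1+0.09)^4 + 11.0163/(1+0.09)^5 + 296.8740/(1+0.09)^5 = 219.1703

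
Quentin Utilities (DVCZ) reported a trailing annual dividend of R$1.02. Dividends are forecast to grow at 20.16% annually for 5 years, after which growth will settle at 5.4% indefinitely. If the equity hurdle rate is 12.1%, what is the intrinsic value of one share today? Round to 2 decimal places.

Two-stage DDM. Project D₁…D_5 at 0.2016, terminal growth 0.054, discount at r = 0.121.
D_1 = 1.2256
D_2 = 1.4727
D_3 = 1.7696
D_4 = 2.1264
D_5 = 2.5551
Terminal value at t=5: TV = D_6/(r−g) = 2.6930/(0.121−0.054) = 40.1944
P₀ = 1.2256/(1+0.121)^1 + 1.4727/(1+0.121)^2 + 1.7696/(1+0.121)^3 + 2.1264/(1+0.121)^4 + 2.5551/(1+0.121)^5 + 40.1944/(1+0.121)^5 = 29.0172

R$29.02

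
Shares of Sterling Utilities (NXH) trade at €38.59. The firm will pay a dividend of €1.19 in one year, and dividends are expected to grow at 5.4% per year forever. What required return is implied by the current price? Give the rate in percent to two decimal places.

Rearranging the constant-growth DDM: r = D₁/P₀ + g.
r = 1.1900 / 38.59 + 0.054 = 0.03084 + 0.054 = 0.08484

8.48%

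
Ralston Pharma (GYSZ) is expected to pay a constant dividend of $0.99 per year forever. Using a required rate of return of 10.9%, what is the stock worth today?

Zero-growth DDM (perpetuity): P₀ = D/r = 0.99 / 0.109 = 9.0826

$9.08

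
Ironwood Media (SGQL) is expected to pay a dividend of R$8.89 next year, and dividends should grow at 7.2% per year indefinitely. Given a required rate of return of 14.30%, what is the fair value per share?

Gordon growth model: P₀ = D₁/(r − g), with D₁ = 8.89 given directly.
P₀ = 8.8900 / (0.143 − 0.072) = 8.8900 / 0.071 = 125.2113

R$125.21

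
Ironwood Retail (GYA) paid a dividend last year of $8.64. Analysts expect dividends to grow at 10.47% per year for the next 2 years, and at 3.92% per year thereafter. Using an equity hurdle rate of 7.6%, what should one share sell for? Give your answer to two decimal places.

Two-stage DDM. Project D₁…D_2 at 0.1047, terminal growth 0.0392, discount at r = 0.076.
D_1 = 9.5446
D_2 = 10.5439
Terminal value at t=2: TV = D_3/(r−g) = 10.9573/(0.076−0.0392) = 297.7514
P₀ = 9.5446/(1+0.076)^1 + 10.5439/(1+0.076)^2 + 297.7514/(1+0.076)^2 = 275.1528

$275.15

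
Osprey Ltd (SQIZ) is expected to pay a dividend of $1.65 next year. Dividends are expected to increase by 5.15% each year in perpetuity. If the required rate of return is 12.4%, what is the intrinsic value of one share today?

Gordon growth model: P₀ = D₁/(r − g), with D₁ = 1.65 given directly.
P₀ = 1.6500 / (0.124 − 0.0515) = 1.6500 / 0.0725 = 22.7586

$22.76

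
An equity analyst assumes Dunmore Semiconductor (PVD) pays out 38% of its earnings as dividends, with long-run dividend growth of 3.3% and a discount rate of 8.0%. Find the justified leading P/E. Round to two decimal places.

Justified leading P/E = b/(r−g) = 0.38/(0.08−0.033) = 8.0851

8.09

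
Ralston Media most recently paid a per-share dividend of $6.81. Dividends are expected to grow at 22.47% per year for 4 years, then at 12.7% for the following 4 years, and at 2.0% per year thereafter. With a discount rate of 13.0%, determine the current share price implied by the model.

Three-stage DDM. Project D₁…D_8; terminal Gordon value at t=8 with g = 0.02; discount at r = 0.13.
D_1 = 8.3402
D_2 = 10.2143
D_3 = 12.5094
D_4 = 15.3203
D_5 = 17.2659
D_6 = 19.4587
D_7 = 21.9300
D_8 = 24.7151
TV_8 = 25.2094/(0.13−0.02) = 229.1760
P₀ = Σ Dₜ/(1+r)ᵗ + TV_8/(1+r)^8 = 156.9886

$156.99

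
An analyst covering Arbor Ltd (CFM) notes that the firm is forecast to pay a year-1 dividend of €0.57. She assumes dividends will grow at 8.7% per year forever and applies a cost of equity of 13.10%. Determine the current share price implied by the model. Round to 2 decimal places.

Gordon growth model: P₀ = D₁/(r − g), with D₁ = 0.57 given directly.
P₀ = 0.5700 / (0.131 − 0.087) = 0.5700 / 0.044 = 12.9545

€12.95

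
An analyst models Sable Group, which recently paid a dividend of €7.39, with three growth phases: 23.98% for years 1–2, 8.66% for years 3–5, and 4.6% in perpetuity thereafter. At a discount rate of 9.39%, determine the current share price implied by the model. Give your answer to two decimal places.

€249.14

Three-stage DDM. Project D₁…D_5; terminal Gordon value at t=5 with g = 0.046; discount at r = 0.0939.
D_1 = 9.1621
D_2 = 11.3592
D_3 = 12.3429
D_4 = 13.4118
D_5 = 14.5733
TV_5 = 15.2436/(0.0939−0.046) = 318.2387
P₀ = Σ Dₜ/(1+r)ᵗ + TV_5/(1+r)^5 = 249.1408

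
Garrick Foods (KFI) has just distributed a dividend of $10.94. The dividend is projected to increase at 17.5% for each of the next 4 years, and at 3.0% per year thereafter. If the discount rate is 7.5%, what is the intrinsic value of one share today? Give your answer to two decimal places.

Two-stage DDM. Project D₁…D_4 at 0.175, terminal growth 0.03, discount at r = 0.075.
D_1 = 12.8545
D_2 = 15.1040
D_3 = 17.7472
D_4 = 20.8530
Terminal value at t=4: TV = D_5/(r−g) = 21.4786/(0.075−0.03) = 477.3023
P₀ = 12.8545/(1+0.075)^1 + 15.1040/(1+0.075)^2 + 17.7472/(1+0.075)^3 + 20.8530/(1+0.075)^4 + 477.3023/(1+0.075)^4 = 412.3325

$412.33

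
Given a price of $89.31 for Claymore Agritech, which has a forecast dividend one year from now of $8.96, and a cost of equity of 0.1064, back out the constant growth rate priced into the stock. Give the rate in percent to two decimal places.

0.61%

From P₀ = D₁/(r − g), the implied growth is g = r − D₁/P₀.
g = 0.1064 − 8.96/89.31 = 0.1064 − 0.10032 = 0.00608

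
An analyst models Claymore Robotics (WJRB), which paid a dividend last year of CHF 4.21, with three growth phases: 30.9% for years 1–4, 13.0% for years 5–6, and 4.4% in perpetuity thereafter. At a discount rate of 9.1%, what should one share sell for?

Three-stage DDM. Project D₁…D_6; terminal Gordon value at t=6 with g = 0.044; discount at r = 0.091.
D_1 = 5.5109
D_2 = 7.2138
D_3 = 9.4428
D_4 = 12.3606
D_5 = 13.9675
D_6 = 15.7833
TV_6 = 16.4778/(0.091−0.044) = 350.5906
P₀ = Σ Dₜ/(1+r)ᵗ + TV_6/(1+r)^6 = 253.4023

CHF 253.40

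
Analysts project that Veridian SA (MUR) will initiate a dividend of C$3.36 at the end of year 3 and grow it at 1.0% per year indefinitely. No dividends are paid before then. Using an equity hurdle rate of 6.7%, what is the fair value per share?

C$51.78

Deferred-dividend DDM. At t=2 the remaining stream is a growing perpetuity with first payment D_3 = 3.36.
V_2 = D_3/(r−g) = 3.36/(0.067−0.01) = 58.9474
P₀ = V_2/(1+r)^2 = 58.9474/(1+0.067)^2 = 51.7768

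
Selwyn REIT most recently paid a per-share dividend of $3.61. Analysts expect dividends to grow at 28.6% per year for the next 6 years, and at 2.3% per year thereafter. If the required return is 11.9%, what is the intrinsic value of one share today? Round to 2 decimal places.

$124.88

Two-stage DDM. Project D₁…D_6 at 0.286, terminal growth 0.023, discount at r = 0.119.
D_1 = 4.6425
D_2 = 5.9702
D_3 = 7.6777
D_4 = 9.8735
D_5 = 12.6973
D_6 = 16.3288
Terminal value at t=6: TV = D_7/(r−g) = 16.7043/(0.119−0.023) = 174.0033
P₀ = 4.6425/(1+0.119)^1 + 5.9702/(1+0.119)^2 + 7.6777/(1+0.119)^3 + 9.8735/(1+0.119)^4 + 12.6973/(1+0.119)^5 + 16.3288/(1+0.119)^6 + 174.0033/(1+0.119)^6 = 124.8768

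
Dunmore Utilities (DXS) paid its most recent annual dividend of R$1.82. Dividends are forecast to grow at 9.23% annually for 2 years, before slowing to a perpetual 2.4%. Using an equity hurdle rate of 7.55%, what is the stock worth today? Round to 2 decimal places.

Two-stage DDM. Project D₁…D_2 at 0.0923, terminal growth 0.024, discount at r = 0.0755.
D_1 = 1.9880
D_2 = 2.1715
Terminal value at t=2: TV = D_3/(r−g) = 2.2236/(0.0755−0.024) = 43.1766
P₀ = 1.9880/(1+0.0755)^1 + 2.1715/(1+0.0755)^2 + 43.1766/(1+0.0755)^2 = 41.0531

R$41.05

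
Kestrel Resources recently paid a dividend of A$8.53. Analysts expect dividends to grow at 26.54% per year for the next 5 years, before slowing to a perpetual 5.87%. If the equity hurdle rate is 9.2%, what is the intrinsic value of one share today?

Two-stage DDM. Project D₁…D_5 at 0.2654, terminal growth 0.0587, discount at r = 0.092.
D_1 = 10.7939
D_2 = 13.6586
D_3 = 17.2835
D_4 = 21.8706
D_5 = 27.6750
Terminal value at t=5: TV = D_6/(r−g) = 29.2996/(0.092−0.0587) = 879.8667
P₀ = 10.7939/(1+0.092)^1 + 13.6586/(1+0.092)^2 + 17.2835/(1+0.092)^3 + 21.8706/(1+0.092)^4 + 27.6750/(1+0.092)^5 + 879.8667/(1+0.092)^5 = 634.4500

A$634.45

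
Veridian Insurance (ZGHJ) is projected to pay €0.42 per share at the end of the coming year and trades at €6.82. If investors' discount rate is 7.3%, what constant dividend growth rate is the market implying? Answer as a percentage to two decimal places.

1.14%

From P₀ = D₁/(r − g), the implied growth is g = r − D₁/P₀.
g = 0.073 − 0.42/6.82 = 0.073 − 0.06158 = 0.01142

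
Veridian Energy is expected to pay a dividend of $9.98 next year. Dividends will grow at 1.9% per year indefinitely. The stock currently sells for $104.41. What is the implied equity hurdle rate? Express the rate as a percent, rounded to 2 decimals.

11.46%

Rearranging the constant-growth DDM: r = D₁/P₀ + g.
r = 9.9800 / 104.41 + 0.019 = 0.09558 + 0.019 = 0.11458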